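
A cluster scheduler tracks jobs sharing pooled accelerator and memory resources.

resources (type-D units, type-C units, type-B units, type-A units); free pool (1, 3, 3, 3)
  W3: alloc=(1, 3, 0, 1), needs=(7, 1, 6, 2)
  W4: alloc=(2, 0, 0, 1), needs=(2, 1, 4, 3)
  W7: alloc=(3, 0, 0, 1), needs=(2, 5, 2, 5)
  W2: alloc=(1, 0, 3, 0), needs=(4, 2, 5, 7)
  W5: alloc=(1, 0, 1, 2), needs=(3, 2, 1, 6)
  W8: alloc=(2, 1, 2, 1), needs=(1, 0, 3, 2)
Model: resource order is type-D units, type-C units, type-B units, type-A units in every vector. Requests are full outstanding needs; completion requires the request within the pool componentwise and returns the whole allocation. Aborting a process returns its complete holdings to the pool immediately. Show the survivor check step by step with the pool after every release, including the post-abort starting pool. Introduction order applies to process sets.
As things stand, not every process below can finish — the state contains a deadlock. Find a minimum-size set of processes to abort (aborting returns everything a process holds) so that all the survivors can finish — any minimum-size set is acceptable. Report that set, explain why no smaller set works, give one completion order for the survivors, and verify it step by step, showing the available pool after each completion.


Minimum abort set: W7.
Key observation: W5 had no path to completion before; after the abort of W7 ((3, 0, 0, 1) returned), step 3 is where it fits.
No smaller set exists: with zero aborts the deadlock remains.
Survivors finish in the order: W8, W4, W5, W2, W3. Step-by-step check (pool after the aborts first):
  pool = (4, 3, 3, 4)
  run W8 (needs (1, 0, 3, 2), free (4, 3, 3, 4)); after release of (2, 1, 2, 1) the pool is (6, 4, 5, 5)
  run W4 (needs (2, 1, 4, 3), free (6, 4, 5, 5)); after release of (2, 0, 0, 1) the pool is (8, 4, 5, 6)
  run W5 (needs (3, 2, 1, 6), free (8, 4, 5, 6)); after release of (1, 0, 1, 2) the pool is (9, 4, 6, 8)
  run W2 (needs (4, 2, 5, 7), free (9, 4, 6, 8)); after release of (1, 0, 3, 0) the pool is (10, 4, 9, 8)
  run W3 (needs (7, 1, 6, 2), free (10, 4, 9, 8)); after release of (1, 3, 0, 1) the pool is (11, 7, 9, 9)


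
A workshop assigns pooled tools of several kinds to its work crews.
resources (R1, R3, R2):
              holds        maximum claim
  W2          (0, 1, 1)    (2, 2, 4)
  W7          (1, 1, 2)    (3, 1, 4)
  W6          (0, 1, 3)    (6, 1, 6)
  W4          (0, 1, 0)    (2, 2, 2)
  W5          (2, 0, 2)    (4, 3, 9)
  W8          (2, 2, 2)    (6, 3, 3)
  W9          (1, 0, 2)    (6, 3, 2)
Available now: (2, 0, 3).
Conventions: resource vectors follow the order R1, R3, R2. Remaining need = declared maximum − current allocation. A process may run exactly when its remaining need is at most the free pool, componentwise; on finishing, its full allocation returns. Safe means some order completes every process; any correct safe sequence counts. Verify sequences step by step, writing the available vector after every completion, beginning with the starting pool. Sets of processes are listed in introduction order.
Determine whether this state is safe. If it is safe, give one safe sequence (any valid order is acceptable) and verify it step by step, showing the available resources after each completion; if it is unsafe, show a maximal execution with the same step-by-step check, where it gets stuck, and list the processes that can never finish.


The state is UNSAFE.
Key observation: after W7, W4, W2 the pool peaks at (3, 3, 6), and each blocked process is short somewhere: W6 on R1; W5 on R2; W8 on R1; W9 on R1.
Going as far as possible: W7, W4, W2; after that, nothing fits. Walking it through:
  pool = (2, 0, 3)
  W7: need (2, 0, 2) fits (2, 0, 3); releases (1, 1, 2), pool now (3, 1, 5)
  W4: need (2, 1, 2) fits (3, 1, 5); releases (0, 1, 0), pool now (3, 2, 5)
  W2: need (2, 1, 3) fits (3, 2, 5); releases (0, 1, 1), pool now (3, 3, 6)
  W6 still needs (6, 0, 3) but only (3, 3, 6) is free — short on R1
  W5 still needs (2, 3, 7) but only (3, 3, 6) is free — short on R2
  W8 still needs (4, 1, 1) but only (3, 3, 6) is free — short on R1
  W9 still needs (5, 3, 0) but only (3, 3, 6) is free — short on R1
Processes that can never finish: W6, W5, W8 and W9.


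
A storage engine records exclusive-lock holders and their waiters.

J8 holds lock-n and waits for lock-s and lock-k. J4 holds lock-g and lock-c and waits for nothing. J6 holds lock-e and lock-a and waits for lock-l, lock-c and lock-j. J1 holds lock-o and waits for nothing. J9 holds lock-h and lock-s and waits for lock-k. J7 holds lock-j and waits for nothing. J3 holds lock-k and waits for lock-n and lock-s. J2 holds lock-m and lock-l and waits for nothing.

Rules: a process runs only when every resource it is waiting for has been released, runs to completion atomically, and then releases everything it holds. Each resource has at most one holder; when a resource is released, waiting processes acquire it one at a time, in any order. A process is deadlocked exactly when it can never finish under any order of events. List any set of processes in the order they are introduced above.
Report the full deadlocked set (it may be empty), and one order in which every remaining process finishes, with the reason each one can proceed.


Deadlocked: J8, J9 and J3.
Key observation: along J8 -> J9 -> J3 -> J8, each member waits on what the next one holds — a deadlock; no other process is dragged down with it.
The rest can finish in the order J7, J2, J4, J6, J1.
Step-by-step check:
  J7 waits on nothing -> runs at once and releases lock-j
  J2 waits on nothing -> runs at once and releases lock-m and lock-l
  J4 waits on nothing -> runs at once and releases lock-g and lock-c
  J6 waits on lock-l, lock-c and lock-j — all released -> runs and releases lock-e and lock-a
  J1 waits on nothing -> runs at once and releases lock-o


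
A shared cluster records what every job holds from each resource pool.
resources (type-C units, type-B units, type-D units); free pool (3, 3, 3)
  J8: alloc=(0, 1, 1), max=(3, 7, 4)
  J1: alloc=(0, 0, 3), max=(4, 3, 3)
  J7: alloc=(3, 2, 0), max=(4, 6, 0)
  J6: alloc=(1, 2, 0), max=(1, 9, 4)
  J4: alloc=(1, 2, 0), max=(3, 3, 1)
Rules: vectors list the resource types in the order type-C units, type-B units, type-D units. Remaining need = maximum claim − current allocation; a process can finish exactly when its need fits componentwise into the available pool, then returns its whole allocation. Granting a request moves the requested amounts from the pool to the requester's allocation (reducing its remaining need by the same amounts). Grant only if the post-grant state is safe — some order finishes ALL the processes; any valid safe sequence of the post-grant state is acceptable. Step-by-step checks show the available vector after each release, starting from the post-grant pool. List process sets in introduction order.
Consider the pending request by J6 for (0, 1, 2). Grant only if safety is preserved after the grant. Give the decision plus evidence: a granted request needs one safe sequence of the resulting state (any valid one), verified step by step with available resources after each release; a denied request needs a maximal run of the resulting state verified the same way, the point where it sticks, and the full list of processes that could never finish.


GRANT. The post-grant state is safe; one safe sequence: J4, J7, J1, J8, J6.
Key observation: after the grant the pool drops to (3, 2, 1), which still lets J4 finish first and unwind the rest.
Step-by-step check of the post-grant state:
  pool = (3, 2, 1)
  J4 needs (2, 1, 1) <= (3, 2, 1) -> finishes; pool += (1, 2, 0) = (4, 4, 1)
  J7 needs (1, 4, 0) <= (4, 4, 1) -> finishes; pool += (3, 2, 0) = (7, 6, 1)
  J1 needs (4, 3, 0) <= (7, 6, 1) -> finishes; pool += (0, 0, 3) = (7, 6, 4)
  J8 needs (3, 6, 3) <= (7, 6, 4) -> finishes; pool += (0, 1, 1) = (7, 7, 5)
  J6 needs (0, 6, 2) <= (7, 7, 5) -> finishes; pool += (1, 3, 2) = (8, 10, 7)


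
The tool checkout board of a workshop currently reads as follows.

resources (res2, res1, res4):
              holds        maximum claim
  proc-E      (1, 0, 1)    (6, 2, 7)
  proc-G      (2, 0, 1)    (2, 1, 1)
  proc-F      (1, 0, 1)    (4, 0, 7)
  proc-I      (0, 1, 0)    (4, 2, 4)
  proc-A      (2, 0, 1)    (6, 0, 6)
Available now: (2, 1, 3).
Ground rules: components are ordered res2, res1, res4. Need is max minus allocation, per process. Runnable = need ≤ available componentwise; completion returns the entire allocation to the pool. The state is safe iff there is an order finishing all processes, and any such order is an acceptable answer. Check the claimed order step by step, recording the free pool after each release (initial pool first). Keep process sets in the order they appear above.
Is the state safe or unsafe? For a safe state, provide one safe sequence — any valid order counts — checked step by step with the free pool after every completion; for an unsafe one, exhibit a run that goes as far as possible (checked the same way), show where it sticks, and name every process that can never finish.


UNSAFE.
Key observation: the wall is res4: completing proc-G, proc-I brings the pool only to (4, 2, 4), and all the rest need more.
A maximal execution: proc-G, proc-I — then nothing else fits. Check, step by step:
  pool = (2, 1, 3)
  proc-G needs (0, 1, 0) <= (2, 1, 3) -> finishes; pool += (2, 0, 1) = (4, 1, 4)
  proc-I needs (4, 1, 4) <= (4, 1, 4) -> finishes; pool += (0, 1, 0) = (4, 2, 4)
  blocked: proc-E wants (5, 2, 6), pool (4, 2, 4) — not enough res2 and res4
  blocked: proc-F wants (3, 0, 6), pool (4, 2, 4) — not enough res4
  blocked: proc-A wants (4, 0, 5), pool (4, 2, 4) — not enough res4
Permanently blocked: proc-E, proc-F and proc-A.


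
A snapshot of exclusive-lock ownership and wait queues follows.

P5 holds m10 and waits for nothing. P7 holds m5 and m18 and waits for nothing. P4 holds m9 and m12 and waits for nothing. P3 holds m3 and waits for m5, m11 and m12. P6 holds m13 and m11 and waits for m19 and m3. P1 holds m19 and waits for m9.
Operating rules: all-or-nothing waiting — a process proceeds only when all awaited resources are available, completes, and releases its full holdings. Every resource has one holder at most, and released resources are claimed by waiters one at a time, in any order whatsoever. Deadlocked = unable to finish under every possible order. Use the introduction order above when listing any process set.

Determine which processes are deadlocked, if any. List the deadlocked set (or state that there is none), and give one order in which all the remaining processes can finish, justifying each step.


Deadlocked: P3 and P6.
Key observation: P3 -> P6 -> P3 is a circular wait — nothing in it can go first; no other process is dragged down with it.
The rest can finish in the order P7, P4, P5, P1.
Step-by-step check:
  P7: no waits; runs immediately, freeing m5 and m18
  P4: no waits; runs immediately, freeing m9 and m12
  P5: no waits; runs immediately, freeing m10
  run P1 (all its waits — m9 — are resolved); releases m19


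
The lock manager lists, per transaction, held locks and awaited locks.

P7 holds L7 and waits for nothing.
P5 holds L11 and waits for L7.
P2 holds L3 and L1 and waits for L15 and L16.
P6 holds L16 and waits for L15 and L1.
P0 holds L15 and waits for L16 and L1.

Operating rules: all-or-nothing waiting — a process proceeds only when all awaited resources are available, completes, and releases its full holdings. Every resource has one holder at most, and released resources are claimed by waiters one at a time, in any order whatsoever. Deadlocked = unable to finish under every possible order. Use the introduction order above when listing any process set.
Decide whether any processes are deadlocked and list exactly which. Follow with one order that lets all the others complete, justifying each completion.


Deadlocked: P2, P6 and P0.
Key observation: P2 -> P6 -> P2 is a circular wait — nothing in it can go first; P0 is caught in further circular waits.
The rest can finish in the order P7, P5.
Step-by-step check:
  P7: no waits; runs immediately, freeing L7
  P5 waits on L7 — all released -> runs and releases L11


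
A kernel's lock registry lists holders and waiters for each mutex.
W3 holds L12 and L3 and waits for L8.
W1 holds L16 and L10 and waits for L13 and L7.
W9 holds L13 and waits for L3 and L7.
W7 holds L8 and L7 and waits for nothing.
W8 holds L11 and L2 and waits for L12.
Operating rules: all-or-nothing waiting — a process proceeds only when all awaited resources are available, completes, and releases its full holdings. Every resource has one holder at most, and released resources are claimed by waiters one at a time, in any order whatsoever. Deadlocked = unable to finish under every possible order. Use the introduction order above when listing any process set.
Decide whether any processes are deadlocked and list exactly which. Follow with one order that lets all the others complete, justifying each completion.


Nothing here is deadlocked.
Key observation: every chain of waits terminates; starting from the processes that wait on nothing, all the rest unlock in turn.
A valid finishing order for the others: W7, W3, W9, W8, W1.
Check, step by step:
  W7 waits on nothing -> runs at once and releases L8 and L7
  W3: everything it awaited (L8) is free; runs, freeing L12 and L3
  W9: everything it awaited (L3 and L7) is free; runs, freeing L13
  W8: everything it awaited (L12) is free; runs, freeing L11 and L2
  W1: everything it awaited (L13 and L7) is free; runs, freeing L16 and L10


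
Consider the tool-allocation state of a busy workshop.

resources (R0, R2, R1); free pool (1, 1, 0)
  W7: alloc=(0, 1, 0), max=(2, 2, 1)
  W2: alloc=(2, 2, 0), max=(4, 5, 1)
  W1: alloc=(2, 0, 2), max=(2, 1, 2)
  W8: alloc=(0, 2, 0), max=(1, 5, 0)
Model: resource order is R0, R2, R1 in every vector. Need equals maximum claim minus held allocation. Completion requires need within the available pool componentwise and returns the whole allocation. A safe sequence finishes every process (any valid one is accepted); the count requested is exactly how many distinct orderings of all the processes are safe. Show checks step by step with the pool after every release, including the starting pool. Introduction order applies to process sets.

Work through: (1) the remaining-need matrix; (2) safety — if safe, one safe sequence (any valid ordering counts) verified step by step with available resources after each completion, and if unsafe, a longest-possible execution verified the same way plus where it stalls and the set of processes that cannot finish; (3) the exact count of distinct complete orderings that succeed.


(1) Outstanding need per process (order R0, R2, R1):
  W7: (2, 1, 1)
  W2: (2, 3, 1)
  W1: (0, 1, 0)
  W8: (1, 3, 0)
(2) The state is UNSAFE.
Key observation: the pool after W1, W7 is (3, 2, 2); every surviving request exceeds it in R2, so progress ends there.
The run W1, W7 cannot be extended any further. Verifying each step:
  pool = (1, 1, 0)
  W1 needs (0, 1, 0) <= (1, 1, 0) -> finishes; pool += (2, 0, 2) = (3, 1, 2)
  W7 needs (2, 1, 1) <= (3, 1, 2) -> finishes; pool += (0, 1, 0) = (3, 2, 2)
  W2 still needs (2, 3, 1) but only (3, 2, 2) is free — short on R2
  W8 still needs (1, 3, 0) but only (3, 2, 2) is free — short on R2
Never able to finish: W2 and W8.
(3) Exactly 0 of the possible complete orderings are safe sequences.


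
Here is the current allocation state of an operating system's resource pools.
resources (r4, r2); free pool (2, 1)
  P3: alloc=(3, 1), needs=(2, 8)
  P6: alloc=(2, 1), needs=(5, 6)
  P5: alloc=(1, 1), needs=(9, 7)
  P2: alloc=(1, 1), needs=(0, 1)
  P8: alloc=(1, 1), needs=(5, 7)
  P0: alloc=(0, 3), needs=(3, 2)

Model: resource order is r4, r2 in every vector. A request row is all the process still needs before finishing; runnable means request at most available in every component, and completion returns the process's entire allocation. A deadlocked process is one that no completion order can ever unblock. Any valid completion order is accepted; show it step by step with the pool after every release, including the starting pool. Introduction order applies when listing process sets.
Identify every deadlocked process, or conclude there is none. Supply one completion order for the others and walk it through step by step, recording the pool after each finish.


Deadlocked set: P3, P6, P5 and P8.
Key observation: no order helps: past P2, P0, the free pool tops out at (3, 5), below what each blocked process needs in r2.
One completion order for the rest: P2, P0. Walking it through:
  pool = (2, 1)
  run P2 (needs (0, 1), free (2, 1)); after release of (1, 1) the pool is (3, 2)
  run P0 (needs (3, 2), free (3, 2)); after release of (0, 3) the pool is (3, 5)
The stuck group stays short no matter what:
  P3 still needs (2, 8) but only (3, 5) is free — short on r2
  P6 still needs (5, 6) but only (3, 5) is free — short on r4 and r2
  P5 still needs (9, 7) but only (3, 5) is free — short on r4 and r2
  P8 still needs (5, 7) but only (3, 5) is free — short on r4 and r2


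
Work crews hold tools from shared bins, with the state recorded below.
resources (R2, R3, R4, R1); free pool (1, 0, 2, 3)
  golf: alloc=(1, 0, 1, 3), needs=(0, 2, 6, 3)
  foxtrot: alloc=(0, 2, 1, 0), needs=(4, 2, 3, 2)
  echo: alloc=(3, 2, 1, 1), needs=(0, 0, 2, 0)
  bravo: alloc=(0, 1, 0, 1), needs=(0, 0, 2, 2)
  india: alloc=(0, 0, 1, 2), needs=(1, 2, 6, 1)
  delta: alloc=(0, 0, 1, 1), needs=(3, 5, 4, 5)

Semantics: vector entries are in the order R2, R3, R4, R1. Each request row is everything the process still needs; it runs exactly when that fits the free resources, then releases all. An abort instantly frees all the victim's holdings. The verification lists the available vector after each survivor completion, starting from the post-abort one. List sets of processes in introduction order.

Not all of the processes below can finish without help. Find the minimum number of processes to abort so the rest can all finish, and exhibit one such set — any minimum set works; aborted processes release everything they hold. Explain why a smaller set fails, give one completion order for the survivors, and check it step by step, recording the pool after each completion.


Minimum abort set: golf.
Key observation: india had no path to completion before; after the abort of golf ((1, 0, 1, 3) returned), step 5 is where it fits.
Minimality: the empty abort set fails — the state is deadlocked as it stands.
Survivors finish in the order: bravo, echo, foxtrot, delta, india. Verifying each step (pool after the aborts first):
  pool = (2, 0, 3, 6)
  bravo: need (0, 0, 2, 2) fits (2, 0, 3, 6); releases (0, 1, 0, 1), pool now (2, 1, 3, 7)
  echo: need (0, 0, 2, 0) fits (2, 1, 3, 7); releases (3, 2, 1, 1), pool now (5, 3, 4, 8)
  foxtrot: need (4, 2, 3, 2) fits (5, 3, 4, 8); releases (0, 2, 1, 0), pool now (5, 5, 5, 8)
  delta: need (3, 5, 4, 5) fits (5, 5, 5, 8); releases (0, 0, 1, 1), pool now (5, 5, 6, 9)
  india: need (1, 2, 6, 1) fits (5, 5, 6, 9); releases (0, 0, 1, 2), pool now (5, 5, 7, 11)


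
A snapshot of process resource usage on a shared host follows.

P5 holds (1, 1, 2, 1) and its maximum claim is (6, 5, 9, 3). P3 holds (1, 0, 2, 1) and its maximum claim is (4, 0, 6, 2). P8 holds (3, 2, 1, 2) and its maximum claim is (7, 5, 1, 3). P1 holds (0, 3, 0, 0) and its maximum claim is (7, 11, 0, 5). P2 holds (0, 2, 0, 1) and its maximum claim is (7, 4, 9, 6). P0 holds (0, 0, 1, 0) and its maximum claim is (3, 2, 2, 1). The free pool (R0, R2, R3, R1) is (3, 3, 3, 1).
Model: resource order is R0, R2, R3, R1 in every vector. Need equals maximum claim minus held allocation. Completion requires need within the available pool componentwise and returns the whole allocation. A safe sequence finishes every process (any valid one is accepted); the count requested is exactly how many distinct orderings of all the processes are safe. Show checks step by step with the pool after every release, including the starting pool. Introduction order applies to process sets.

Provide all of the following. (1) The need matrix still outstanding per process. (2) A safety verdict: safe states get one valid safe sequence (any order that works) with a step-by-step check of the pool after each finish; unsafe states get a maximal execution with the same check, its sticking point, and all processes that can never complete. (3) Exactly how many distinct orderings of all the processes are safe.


(1) Remaining need (order R0, R2, R3, R1):
  P5: (5, 4, 7, 2)
  P3: (3, 0, 4, 1)
  P8: (4, 3, 0, 1)
  P1: (7, 8, 0, 5)
  P2: (7, 2, 9, 5)
  P0: (3, 2, 1, 1)
(2) SAFE — a valid safe sequence is P0, P3, P8, P5, P2, P1.
Key observation: the first exact fit in this order is P0 — it needs (3, 2, 1, 1) with (3, 3, 3, 1) free, meeting a requested resource to the last unit.
Step-by-step check:
  pool = (3, 3, 3, 1)
  P0: need (3, 2, 1, 1) fits (3, 3, 3, 1); releases (0, 0, 1, 0), pool now (3, 3, 4, 1)
  P3: need (3, 0, 4, 1) fits (3, 3, 4, 1); releases (1, 0, 2, 1), pool now (4, 3, 6, 2)
  P8: need (4, 3, 0, 1) fits (4, 3, 6, 2); releases (3, 2, 1, 2), pool now (7, 5, 7, 4)
  P5: need (5, 4, 7, 2) fits (7, 5, 7, 4); releases (1, 1, 2, 1), pool now (8, 6, 9, 5)
  P2: need (7, 2, 9, 5) fits (8, 6, 9, 5); releases (0, 2, 0, 1), pool now (8, 8, 9, 6)
  P1: need (7, 8, 0, 5) fits (8, 8, 9, 6); releases (0, 3, 0, 0), pool now (8, 11, 9, 6)
(3) Precisely 1 of the possible complete orderings is a safe sequence.


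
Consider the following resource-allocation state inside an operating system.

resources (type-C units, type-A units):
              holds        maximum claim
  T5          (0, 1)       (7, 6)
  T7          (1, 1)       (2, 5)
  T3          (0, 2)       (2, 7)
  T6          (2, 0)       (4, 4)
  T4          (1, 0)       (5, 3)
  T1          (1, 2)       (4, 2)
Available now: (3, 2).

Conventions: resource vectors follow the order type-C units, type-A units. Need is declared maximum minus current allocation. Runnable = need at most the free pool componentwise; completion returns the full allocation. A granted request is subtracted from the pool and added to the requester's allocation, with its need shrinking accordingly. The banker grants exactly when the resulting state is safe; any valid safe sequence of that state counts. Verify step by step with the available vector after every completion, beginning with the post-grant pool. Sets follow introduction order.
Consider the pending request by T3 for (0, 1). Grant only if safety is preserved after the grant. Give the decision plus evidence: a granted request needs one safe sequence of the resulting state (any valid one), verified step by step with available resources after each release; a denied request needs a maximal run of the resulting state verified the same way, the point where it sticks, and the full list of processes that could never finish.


DENY: after the grant no complete ordering would exist.
Key observation: type-A units is the bottleneck — with T1, T4 done the pool holds (5, 3), short of every remaining need.
After a pretend grant, a maximal execution: T1, T4 — then nothing else fits. Walking it through:
  pool = (3, 1)
  T1: need (3, 0) fits (3, 1); releases (1, 2), pool now (4, 3)
  T4: need (4, 3) fits (4, 3); releases (1, 0), pool now (5, 3)
  blocked: T5 wants (7, 5), pool (5, 3) — not enough type-C units and type-A units
  blocked: T7 wants (1, 4), pool (5, 3) — not enough type-A units
  blocked: T3 wants (2, 4), pool (5, 3) — not enough type-A units
  blocked: T6 wants (2, 4), pool (5, 3) — not enough type-A units
Processes that could never finish after the grant: T5, T7, T3 and T6.


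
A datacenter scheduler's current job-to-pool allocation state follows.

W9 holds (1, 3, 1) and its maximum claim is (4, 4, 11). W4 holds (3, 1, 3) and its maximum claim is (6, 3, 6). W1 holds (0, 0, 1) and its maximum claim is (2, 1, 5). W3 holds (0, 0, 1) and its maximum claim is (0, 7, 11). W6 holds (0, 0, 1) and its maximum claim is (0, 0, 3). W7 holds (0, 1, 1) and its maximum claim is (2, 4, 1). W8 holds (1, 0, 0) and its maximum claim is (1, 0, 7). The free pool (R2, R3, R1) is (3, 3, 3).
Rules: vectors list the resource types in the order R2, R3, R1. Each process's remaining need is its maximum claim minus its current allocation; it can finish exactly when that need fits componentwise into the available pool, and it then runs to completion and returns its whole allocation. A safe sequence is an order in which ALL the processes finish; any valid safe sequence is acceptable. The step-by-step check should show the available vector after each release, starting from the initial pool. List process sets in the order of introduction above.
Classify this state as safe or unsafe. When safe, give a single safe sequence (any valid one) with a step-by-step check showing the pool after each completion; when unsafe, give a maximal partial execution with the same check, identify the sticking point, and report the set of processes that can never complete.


UNSAFE.
Key observation: once W7, W4, W6, W1, W8 finish, the pool peaks at (7, 5, 9) — and every remaining process still needs more R1 than that.
The run W7, W4, W6, W1, W8 cannot be extended any further. Check, step by step:
  pool = (3, 3, 3)
  W7 needs (2, 3, 0) <= (3, 3, 3) -> finishes; pool += (0, 1, 1) = (3, 4, 4)
  W4 needs (3, 2, 3) <= (3, 4, 4) -> finishes; pool += (3, 1, 3) = (6, 5, 7)
  W6 needs (0, 0, 2) <= (6, 5, 7) -> finishes; pool += (0, 0, 1) = (6, 5, 8)
  W1 needs (2, 1, 4) <= (6, 5, 8) -> finishes; pool += (0, 0, 1) = (6, 5, 9)
  W8 needs (0, 0, 7) <= (6, 5, 9) -> finishes; pool += (1, 0, 0) = (7, 5, 9)
  blocked: W9 wants (3, 1, 10), pool (7, 5, 9) — not enough R1
  blocked: W3 wants (0, 7, 10), pool (7, 5, 9) — not enough R3 and R1
Processes that can never finish: W9 and W3.


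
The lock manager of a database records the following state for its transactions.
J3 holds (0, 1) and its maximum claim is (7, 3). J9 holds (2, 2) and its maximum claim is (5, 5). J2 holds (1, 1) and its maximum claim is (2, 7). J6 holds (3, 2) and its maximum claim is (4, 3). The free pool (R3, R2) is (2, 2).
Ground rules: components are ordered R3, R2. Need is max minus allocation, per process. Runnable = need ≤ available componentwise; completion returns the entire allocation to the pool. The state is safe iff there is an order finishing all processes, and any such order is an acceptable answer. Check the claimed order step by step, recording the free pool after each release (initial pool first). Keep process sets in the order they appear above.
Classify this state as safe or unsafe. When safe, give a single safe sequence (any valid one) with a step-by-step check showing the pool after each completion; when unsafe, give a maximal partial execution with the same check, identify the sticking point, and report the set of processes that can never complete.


SAFE. One safe sequence: J6, J9, J3, J2.
Key observation: J3 marks the first exact bind of the order: its need (7, 2) fits the free (7, 6) with zero slack on a requested resource.
Step-by-step check:
  pool = (2, 2)
  J6: need (1, 1) fits (2, 2); releases (3, 2), pool now (5, 4)
  J9: need (3, 3) fits (5, 4); releases (2, 2), pool now (7, 6)
  J3: need (7, 2) fits (7, 6); releases (0, 1), pool now (7, 7)
  J2: need (1, 6) fits (7, 7); releases (1, 1), pool now (8, 8)


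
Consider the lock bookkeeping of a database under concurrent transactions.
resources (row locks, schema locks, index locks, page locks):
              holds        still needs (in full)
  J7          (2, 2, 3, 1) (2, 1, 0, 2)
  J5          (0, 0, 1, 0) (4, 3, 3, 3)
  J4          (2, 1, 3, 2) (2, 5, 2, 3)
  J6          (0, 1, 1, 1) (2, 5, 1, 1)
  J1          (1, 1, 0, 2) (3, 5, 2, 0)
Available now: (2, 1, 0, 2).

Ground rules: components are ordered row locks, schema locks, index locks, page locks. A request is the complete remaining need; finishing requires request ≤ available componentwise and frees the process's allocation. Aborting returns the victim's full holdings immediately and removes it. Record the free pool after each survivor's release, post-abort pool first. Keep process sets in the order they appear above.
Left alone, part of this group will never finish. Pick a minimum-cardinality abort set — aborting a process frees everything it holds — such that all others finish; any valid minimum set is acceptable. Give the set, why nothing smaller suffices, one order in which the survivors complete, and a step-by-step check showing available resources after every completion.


Abort J4 and J1.
Key observation: J6 was stuck for good until J4 and J1 gave back (3, 2, 3, 4); in the order shown it finishes at step 3.
Minimality, checking each single-abort alternative: J7 alone leaves J4 blocked (short on schema locks); J5 alone leaves J4 blocked (short on schema locks); J4 alone leaves J6 blocked (short on schema locks); J6 alone leaves J4 blocked (short on schema locks); J1 alone leaves J4 blocked (short on schema locks).
The survivors complete as J5, J7, J6. Verifying each step (starting from the post-abort pool):
  pool = (5, 3, 3, 6)
  J5: need (4, 3, 3, 3) fits (5, 3, 3, 6); releases (0, 0, 1, 0), pool now (5, 3, 4, 6)
  J7: need (2, 1, 0, 2) fits (5, 3, 4, 6); releases (2, 2, 3, 1), pool now (7, 5, 7, 7)
  J6: need (2, 5, 1, 1) fits (7, 5, 7, 7); releases (0, 1, 1, 1), pool now (7, 6, 8, 8)


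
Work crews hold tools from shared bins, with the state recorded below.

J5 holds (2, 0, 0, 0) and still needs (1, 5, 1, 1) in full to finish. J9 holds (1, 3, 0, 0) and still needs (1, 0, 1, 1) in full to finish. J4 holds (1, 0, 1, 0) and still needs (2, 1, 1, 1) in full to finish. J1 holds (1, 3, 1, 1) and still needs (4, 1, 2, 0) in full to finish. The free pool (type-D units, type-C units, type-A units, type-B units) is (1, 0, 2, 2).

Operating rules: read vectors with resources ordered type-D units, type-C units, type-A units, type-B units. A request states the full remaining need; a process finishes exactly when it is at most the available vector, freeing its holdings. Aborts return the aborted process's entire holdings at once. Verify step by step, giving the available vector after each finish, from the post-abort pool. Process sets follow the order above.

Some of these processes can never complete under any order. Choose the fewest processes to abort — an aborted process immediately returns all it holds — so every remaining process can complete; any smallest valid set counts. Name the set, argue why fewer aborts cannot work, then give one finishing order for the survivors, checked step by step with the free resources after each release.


The answer: abort J5.
Key observation: J1 could never have finished before the abort; with (2, 0, 0, 0) returned by J5, it fits at step 2.
Why nothing smaller works: aborting no one leaves the state deadlocked as given.
One survivor order: J9, J1, J4. Walking it through (post-abort pool first):
  pool = (3, 0, 2, 2)
  J9: need (1, 0, 1, 1) fits (3, 0, 2, 2); releases (1, 3, 0, 0), pool now (4, 3, 2, 2)
  J1: need (4, 1, 2, 0) fits (4, 3, 2, 2); releases (1, 3, 1, 1), pool now (5, 6, 3, 3)
  J4: need (2, 1, 1, 1) fits (5, 6, 3, 3); releases (1, 0, 1, 0), pool now (6, 6, 4, 3)


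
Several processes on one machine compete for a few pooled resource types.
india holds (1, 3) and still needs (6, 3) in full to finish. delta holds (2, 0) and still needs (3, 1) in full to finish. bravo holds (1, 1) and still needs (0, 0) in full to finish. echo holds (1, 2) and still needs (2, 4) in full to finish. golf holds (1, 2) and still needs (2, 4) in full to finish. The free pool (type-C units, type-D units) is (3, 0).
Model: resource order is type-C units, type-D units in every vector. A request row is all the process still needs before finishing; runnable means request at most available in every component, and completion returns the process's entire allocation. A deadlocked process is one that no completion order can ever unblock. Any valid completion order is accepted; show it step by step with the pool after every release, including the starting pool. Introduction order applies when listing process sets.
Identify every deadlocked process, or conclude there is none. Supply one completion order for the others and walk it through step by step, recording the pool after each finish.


Deadlocked: india, echo and golf.
Key observation: the pool after bravo, delta is (6, 1); every surviving request exceeds it in type-D units, so progress ends there.
A valid finishing order for the others: bravo, delta. Walking it through:
  pool = (3, 0)
  run bravo (needs (0, 0), free (3, 0)); after release of (1, 1) the pool is (4, 1)
  run delta (needs (3, 1), free (4, 1)); after release of (2, 0) the pool is (6, 1)
The blocked processes can never fit:
  india cannot run: need (6, 3) vs free (6, 1) (insufficient type-D units)
  echo cannot run: need (2, 4) vs free (6, 1) (insufficient type-D units)
  golf cannot run: need (2, 4) vs free (6, 1) (insufficient type-D units)


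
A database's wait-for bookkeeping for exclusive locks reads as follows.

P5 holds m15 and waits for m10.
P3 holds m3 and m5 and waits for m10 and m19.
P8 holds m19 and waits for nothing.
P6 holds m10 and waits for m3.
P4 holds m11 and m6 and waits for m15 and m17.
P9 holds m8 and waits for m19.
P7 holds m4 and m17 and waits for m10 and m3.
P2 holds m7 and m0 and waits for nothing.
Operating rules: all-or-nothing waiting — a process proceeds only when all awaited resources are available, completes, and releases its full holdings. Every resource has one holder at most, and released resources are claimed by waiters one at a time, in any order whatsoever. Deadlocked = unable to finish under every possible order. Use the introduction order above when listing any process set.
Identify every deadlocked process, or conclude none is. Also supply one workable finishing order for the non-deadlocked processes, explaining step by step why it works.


Deadlocked: P5, P3, P6, P4 and P7.
Key observation: the wait chain closes on itself along P6 -> P3 -> P6; P5, P4 and P7 wait into the deadlock from upstream.
One completion order for the rest: P8, P2, P9.
Walking it through:
  P8 waits on nothing -> runs at once and releases m19
  P2 waits on nothing -> runs at once and releases m7 and m0
  P9 waits on m19 — all released -> runs and releases m8


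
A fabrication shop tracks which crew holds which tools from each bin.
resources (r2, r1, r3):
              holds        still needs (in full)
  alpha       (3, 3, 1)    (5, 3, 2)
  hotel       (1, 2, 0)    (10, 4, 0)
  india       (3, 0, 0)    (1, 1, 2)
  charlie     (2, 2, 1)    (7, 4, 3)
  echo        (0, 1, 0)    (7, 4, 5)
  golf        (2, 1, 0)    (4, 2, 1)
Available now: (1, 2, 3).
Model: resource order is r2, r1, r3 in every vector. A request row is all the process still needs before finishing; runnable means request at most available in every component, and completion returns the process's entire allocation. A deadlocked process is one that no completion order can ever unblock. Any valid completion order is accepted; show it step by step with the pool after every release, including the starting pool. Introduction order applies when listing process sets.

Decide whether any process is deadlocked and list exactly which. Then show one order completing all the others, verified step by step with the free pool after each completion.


The deadlocked set is empty.
Key observation: india fits the free pool immediately, and its release cascades until everyone finishes.
One completion order for the rest: india, golf, alpha, charlie, echo, hotel. Verifying each step:
  pool = (1, 2, 3)
  india: need (1, 1, 2) fits (1, 2, 3); releases (3, 0, 0), pool now (4, 2, 3)
  golf: need (4, 2, 1) fits (4, 2, 3); releases (2, 1, 0), pool now (6, 3, 3)
  alpha: need (5, 3, 2) fits (6, 3, 3); releases (3, 3, 1), pool now (9, 6, 4)
  charlie: need (7, 4, 3) fits (9, 6, 4); releases (2, 2, 1), pool now (11, 8, 5)
  echo: need (7, 4, 5) fits (11, 8, 5); releases (0, 1, 0), pool now (11, 9, 5)
  hotel: need (10, 4, 0) fits (11, 9, 5); releases (1, 2, 0), pool now (12, 11, 5)


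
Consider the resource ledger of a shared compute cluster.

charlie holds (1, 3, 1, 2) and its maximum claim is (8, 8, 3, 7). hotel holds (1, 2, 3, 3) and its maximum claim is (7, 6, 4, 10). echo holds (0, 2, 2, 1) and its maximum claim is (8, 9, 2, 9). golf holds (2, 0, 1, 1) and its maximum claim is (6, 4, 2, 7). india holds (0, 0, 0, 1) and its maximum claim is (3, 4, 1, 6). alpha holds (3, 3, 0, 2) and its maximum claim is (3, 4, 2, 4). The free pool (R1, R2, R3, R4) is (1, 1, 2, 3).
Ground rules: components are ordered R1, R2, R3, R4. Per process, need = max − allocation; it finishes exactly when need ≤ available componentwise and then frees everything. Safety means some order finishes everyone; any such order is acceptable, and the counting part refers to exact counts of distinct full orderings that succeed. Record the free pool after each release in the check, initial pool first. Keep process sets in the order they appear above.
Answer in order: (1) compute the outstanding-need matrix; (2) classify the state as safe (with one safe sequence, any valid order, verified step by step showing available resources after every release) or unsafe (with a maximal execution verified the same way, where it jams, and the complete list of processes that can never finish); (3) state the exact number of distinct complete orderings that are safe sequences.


(1) Remaining need (order R1, R2, R3, R4):
  charlie: (7, 5, 2, 5)
  hotel: (6, 4, 1, 7)
  echo: (8, 7, 0, 8)
  golf: (4, 4, 1, 6)
  india: (3, 4, 1, 5)
  alpha: (0, 1, 2, 2)
(2) SAFE, for example via the order alpha, india, golf, hotel, charlie, echo.
Key observation: alpha is the earliest step where a requested resource binds exactly: need (0, 1, 2, 2), pool (1, 1, 2, 3) at its turn.
Check, step by step:
  pool = (1, 1, 2, 3)
  run alpha (needs (0, 1, 2, 2), free (1, 1, 2, 3)); after release of (3, 3, 0, 2) the pool is (4, 4, 2, 5)
  run india (needs (3, 4, 1, 5), free (4, 4, 2, 5)); after release of (0, 0, 0, 1) the pool is (4, 4, 2, 6)
  run golf (needs (4, 4, 1, 6), free (4, 4, 2, 6)); after release of (2, 0, 1, 1) the pool is (6, 4, 3, 7)
  run hotel (needs (6, 4, 1, 7), free (6, 4, 3, 7)); after release of (1, 2, 3, 3) the pool is (7, 6, 6, 10)
  run charlie (needs (7, 5, 2, 5), free (7, 6, 6, 10)); after release of (1, 3, 1, 2) the pool is (8, 9, 7, 12)
  run echo (needs (8, 7, 0, 8), free (8, 9, 7, 12)); after release of (0, 2, 2, 1) the pool is (8, 11, 9, 13)
(3) The exact count: 1 of the possible complete orderings is a safe sequence.


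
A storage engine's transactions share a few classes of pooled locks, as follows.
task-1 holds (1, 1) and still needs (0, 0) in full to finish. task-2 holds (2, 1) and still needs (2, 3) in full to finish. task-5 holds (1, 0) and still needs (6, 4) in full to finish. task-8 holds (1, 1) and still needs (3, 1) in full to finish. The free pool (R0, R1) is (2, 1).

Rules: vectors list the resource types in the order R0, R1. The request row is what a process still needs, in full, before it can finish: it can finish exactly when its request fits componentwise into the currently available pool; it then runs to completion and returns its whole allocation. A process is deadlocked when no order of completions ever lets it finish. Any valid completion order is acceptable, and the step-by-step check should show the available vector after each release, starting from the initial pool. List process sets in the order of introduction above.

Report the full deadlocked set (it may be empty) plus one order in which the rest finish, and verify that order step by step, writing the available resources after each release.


No process is deadlocked.
Key observation: task-1 can run right away; the returned allocation unlocks the remaining processes in turn.
A valid finishing order for the others: task-1, task-8, task-2, task-5. Walking it through:
  pool = (2, 1)
  task-1: need (0, 0) fits (2, 1); releases (1, 1), pool now (3, 2)
  task-8: need (3, 1) fits (3, 2); releases (1, 1), pool now (4, 3)
  task-2: need (2, 3) fits (4, 3); releases (2, 1), pool now (6, 4)
  task-5: need (6, 4) fits (6, 4); releases (1, 0), pool now (7, 4)
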